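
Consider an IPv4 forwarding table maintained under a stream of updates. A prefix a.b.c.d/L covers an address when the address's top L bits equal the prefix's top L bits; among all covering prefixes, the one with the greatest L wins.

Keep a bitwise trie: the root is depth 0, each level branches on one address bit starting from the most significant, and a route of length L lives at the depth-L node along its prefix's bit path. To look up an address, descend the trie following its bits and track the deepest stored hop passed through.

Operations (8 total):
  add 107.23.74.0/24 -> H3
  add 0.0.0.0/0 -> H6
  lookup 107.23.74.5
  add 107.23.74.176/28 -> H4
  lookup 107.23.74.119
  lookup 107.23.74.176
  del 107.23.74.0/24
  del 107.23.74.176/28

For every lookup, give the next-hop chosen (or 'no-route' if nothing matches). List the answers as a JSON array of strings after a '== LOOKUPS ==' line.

Process each operation:
  add 107.23.74.0/24 -> H3 at depth 24
  add 0.0.0.0/0 -> H6 at depth 0
  lookup 107.23.74.5: bits 011010110001011101001010 walk d0:H6→d1:-→d2:-→d3:-→d4:-→d5:-→d6:-→d7:-→d8:-→d9:-→d10:-→d11:-→d12:-→d13:-→d14:-→d15:-→d16:-→d17:-→d18:-→d19:-→d20:-→d21:-→d22:-→d23:-→d24:H3 -> H3
  add 107.23.74.176/28 -> H4 at depth 28
  lookup 107.23.74.119: bits 011010110001011101001010 walk d0:H6→d1:-→d2:-→d3:-→d4:-→d5:-→d6:-→d7:-→d8:-→d9:-→d10:-→d11:-→d12:-→d13:-→d14:-→d15:-→d16:-→d17:-→d18:-→d19:-→d20:-→d21:-→d22:-→d23:-→d24:H3 -> H3
  lookup 107.23.74.176: bits 0110101100010111010010101011 walk d0:H6→d1:-→d2:-→d3:-→d4:-→d5:-→d6:-→d7:-→d8:-→d9:-→d10:-→d11:-→d12:-→d13:-→d14:-→d15:-→d16:-→d17:-→d18:-→d19:-→d20:-→d21:-→d22:-→d23:-→d24:H3→d25:-→d26:-→d27:-→d28:H4 -> H4
  del 107.23.74.0/24 (clear depth 24)
  del 107.23.74.176/28 (clear depth 28)

== LOOKUPS ==
["H3","H3","H4"]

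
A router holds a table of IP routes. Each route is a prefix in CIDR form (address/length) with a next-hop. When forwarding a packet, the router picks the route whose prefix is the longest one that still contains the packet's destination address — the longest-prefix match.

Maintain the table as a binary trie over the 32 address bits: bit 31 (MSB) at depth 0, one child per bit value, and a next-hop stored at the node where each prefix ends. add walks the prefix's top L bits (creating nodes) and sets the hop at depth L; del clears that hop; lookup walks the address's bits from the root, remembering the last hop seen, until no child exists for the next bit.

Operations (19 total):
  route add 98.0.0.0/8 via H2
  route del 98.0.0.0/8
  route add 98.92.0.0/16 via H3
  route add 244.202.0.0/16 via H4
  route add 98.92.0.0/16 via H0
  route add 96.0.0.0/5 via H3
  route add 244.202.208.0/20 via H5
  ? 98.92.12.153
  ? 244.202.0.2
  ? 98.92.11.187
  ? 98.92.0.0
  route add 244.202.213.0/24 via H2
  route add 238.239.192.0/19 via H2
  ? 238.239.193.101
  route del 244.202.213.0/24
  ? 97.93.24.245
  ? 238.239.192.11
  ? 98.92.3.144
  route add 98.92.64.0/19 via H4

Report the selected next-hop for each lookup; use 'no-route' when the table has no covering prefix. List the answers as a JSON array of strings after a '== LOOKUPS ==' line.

Trace:
  + 98.0.0.0/8 (H2) depth=8
  del 98.0.0.0/8 (clear depth 8)
  + 98.92.0.0/16 (H3) depth=16
  + 244.202.0.0/16 (H4) depth=16
  + 98.92.0.0/16 (H0) depth=16
  + 96.0.0.0/5 (H3) depth=5
  + 244.202.208.0/20 (H5) depth=20
  Q 98.92.12.153: descend 0110001001011100 ; hops seen [H3,H0] ; pick H0
  Q 244.202.0.2: descend 1111010011001010 ; hops seen [H4] ; pick H4
  Q 98.92.11.187: descend 0110001001011100 ; hops seen [H3,H0] ; pick H0
  Q 98.92.0.0: descend 0110001001011100 ; hops seen [H3,H0] ; pick H0
  + 244.202.213.0/24 (H2) depth=24
  + 238.239.192.0/19 (H2) depth=19
  Q 238.239.193.101: descend 1110111011101111110 ; hops seen [H2] ; pick H2
  del 244.202.213.0/24 (clear depth 24)
  Q 97.93.24.245: descend 011000 ; hops seen [H3] ; pick H3
  Q 238.239.192.11: descend 1110111011101111110 ; hops seen [H2] ; pick H2
  Q 98.92.3.144: descend 0110001001011100 ; hops seen [H3,H0] ; pick H0
  + 98.92.64.0/19 (H4) depth=19

== LOOKUPS ==
["H0","H4","H0","H0","H2","H3","H2","H0"]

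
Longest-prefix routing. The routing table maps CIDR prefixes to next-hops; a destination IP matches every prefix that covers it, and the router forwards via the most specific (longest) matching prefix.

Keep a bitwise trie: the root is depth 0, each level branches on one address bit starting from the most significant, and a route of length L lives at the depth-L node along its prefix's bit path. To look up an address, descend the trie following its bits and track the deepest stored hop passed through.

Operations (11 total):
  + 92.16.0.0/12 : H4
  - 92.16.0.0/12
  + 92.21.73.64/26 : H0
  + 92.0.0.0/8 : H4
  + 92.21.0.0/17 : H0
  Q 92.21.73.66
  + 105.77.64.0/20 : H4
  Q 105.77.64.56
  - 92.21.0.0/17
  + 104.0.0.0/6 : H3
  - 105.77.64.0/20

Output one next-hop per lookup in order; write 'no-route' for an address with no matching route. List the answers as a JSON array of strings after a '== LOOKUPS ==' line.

Apply in order:
  + 92.16.0.0/12 (H4) depth=12
  del 92.16.0.0/12 (clear depth 12)
  + 92.21.73.64/26 (H0) depth=26
  + 92.0.0.0/8 (H4) depth=8
  + 92.21.0.0/17 (H0) depth=17
  Q 92.21.73.66: descend 01011100000101010100100101 ; hops seen [H4,H0,H0] ; pick H0
  + 105.77.64.0/20 (H4) depth=20
  Q 105.77.64.56: descend 01101001010011010100 ; hops seen [H4] ; pick H4
  del 92.21.0.0/17 (clear depth 17)
  + 104.0.0.0/6 (H3) depth=6
  del 105.77.64.0/20 (clear depth 20)

== LOOKUPS ==
["H0","H4"]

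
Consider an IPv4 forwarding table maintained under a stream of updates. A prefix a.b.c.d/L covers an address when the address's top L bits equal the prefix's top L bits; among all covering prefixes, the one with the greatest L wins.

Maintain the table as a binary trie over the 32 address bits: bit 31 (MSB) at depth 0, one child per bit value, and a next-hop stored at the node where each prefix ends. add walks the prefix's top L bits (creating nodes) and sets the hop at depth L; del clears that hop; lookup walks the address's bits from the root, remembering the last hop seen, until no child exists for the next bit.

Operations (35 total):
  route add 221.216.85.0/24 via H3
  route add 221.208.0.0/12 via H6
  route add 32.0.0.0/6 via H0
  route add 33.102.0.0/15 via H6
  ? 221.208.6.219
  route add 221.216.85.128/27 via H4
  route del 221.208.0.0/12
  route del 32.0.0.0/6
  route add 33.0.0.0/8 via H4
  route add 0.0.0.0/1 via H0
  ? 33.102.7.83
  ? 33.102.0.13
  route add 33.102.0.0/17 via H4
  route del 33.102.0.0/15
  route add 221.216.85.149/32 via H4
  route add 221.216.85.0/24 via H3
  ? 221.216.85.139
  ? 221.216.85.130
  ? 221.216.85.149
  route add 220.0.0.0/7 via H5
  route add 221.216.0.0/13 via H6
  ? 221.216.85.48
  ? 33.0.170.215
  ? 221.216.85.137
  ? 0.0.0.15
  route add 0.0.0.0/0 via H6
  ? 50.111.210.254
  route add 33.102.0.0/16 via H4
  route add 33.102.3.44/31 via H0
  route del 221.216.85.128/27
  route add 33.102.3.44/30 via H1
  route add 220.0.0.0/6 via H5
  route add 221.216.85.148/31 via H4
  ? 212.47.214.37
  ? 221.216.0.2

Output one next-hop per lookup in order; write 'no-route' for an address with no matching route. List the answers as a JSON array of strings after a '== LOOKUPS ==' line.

Process each operation:
  add 221.216.85.0/24 -> H3 at depth 24
  add 221.208.0.0/12 -> H6 at depth 12
  add 32.0.0.0/6 -> H0 at depth 6
  add 33.102.0.0/15 -> H6 at depth 15
  ? 221.208.6.219  path d0:-→d1:-→d2:-→d3:-→d4:-→d5:-→d6:-→d7:-→d8:-→d9:-→d10:-→d11:-→d12:H6  best=H6
  add 221.216.85.128/27 -> H4 at depth 27
  - 221.208.0.0/12 clear@12
  - 32.0.0.0/6 clear@6
  add 33.0.0.0/8 -> H4 at depth 8
  add 0.0.0.0/1 -> H0 at depth 1
  ? 33.102.7.83  path d0:-→d1:H0→d2:-→d3:-→d4:-→d5:-→d6:-→d7:-→d8:H4→d9:-→d10:-→d11:-→d12:-→d13:-→d14:-→d15:H6  best=H6
  ? 33.102.0.13  path d0:-→d1:H0→d2:-→d3:-→d4:-→d5:-→d6:-→d7:-→d8:H4→d9:-→d10:-→d11:-→d12:-→d13:-→d14:-→d15:H6  best=H6
  add 33.102.0.0/17 -> H4 at depth 17
  - 33.102.0.0/15 clear@15
  add 221.216.85.149/32 -> H4 at depth 32
  add 221.216.85.0/24 -> H3 at depth 24
  ? 221.216.85.139  path d0:-→d1:-→d2:-→d3:-→d4:-→d5:-→d6:-→d7:-→d8:-→d9:-→d10:-→d11:-→d12:-→d13:-→d14:-→d15:-→d16:-→d17:-→d18:-→d19:-→d20:-→d21:-→d22:-→d23:-→d24:H3→d25:-→d26:-→d27:H4  best=H4
  ? 221.216.85.130  path d0:-→d1:-→d2:-→d3:-→d4:-→d5:-→d6:-→d7:-→d8:-→d9:-→d10:-→d11:-→d12:-→d13:-→d14:-→d15:-→d16:-→d17:-→d18:-→d19:-→d20:-→d21:-→d22:-→d23:-→d24:H3→d25:-→d26:-→d27:H4  best=H4
  ? 221.216.85.149  path d0:-→d1:-→d2:-→d3:-→d4:-→d5:-→d6:-→d7:-→d8:-→d9:-→d10:-→d11:-→d12:-→d13:-→d14:-→d15:-→d16:-→d17:-→d18:-→d19:-→d20:-→d21:-→d22:-→d23:-→d24:H3→d25:-→d26:-→d27:H4→d28:-→d29:-→d30:-→d31:-→d32:H4  best=H4
  add 220.0.0.0/7 -> H5 at depth 7
  add 221.216.0.0/13 -> H6 at depth 13
  ? 221.216.85.48  path d0:-→d1:-→d2:-→d3:-→d4:-→d5:-→d6:-→d7:H5→d8:-→d9:-→d10:-→d11:-→d12:-→d13:H6→d14:-→d15:-→d16:-→d17:-→d18:-→d19:-→d20:-→d21:-→d22:-→d23:-→d24:H3  best=H3
  ? 33.0.170.215  path d0:-→d1:H0→d2:-→d3:-→d4:-→d5:-→d6:-→d7:-→d8:H4→d9:-  best=H4
  ? 221.216.85.137  path d0:-→d1:-→d2:-→d3:-→d4:-→d5:-→d6:-→d7:H5→d8:-→d9:-→d10:-→d11:-→d12:-→d13:H6→d14:-→d15:-→d16:-→d17:-→d18:-→d19:-→d20:-→d21:-→d22:-→d23:-→d24:H3→d25:-→d26:-→d27:H4  best=H4
  ? 0.0.0.15  path d0:-→d1:H0→d2:-  best=H0
  add 0.0.0.0/0 -> H6 at depth 0
  ? 50.111.210.254  path d0:H6→d1:H0→d2:-→d3:-  best=H0
  add 33.102.0.0/16 -> H4 at depth 16
  add 33.102.3.44/31 -> H0 at depth 31
  - 221.216.85.128/27 clear@27
  add 33.102.3.44/30 -> H1 at depth 30
  add 220.0.0.0/6 -> H5 at depth 6
  add 221.216.85.148/31 -> H4 at depth 31
  ? 212.47.214.37  path d0:H6→d1:-→d2:-→d3:-→d4:-  best=H6
  ? 221.216.0.2  path d0:H6→d1:-→d2:-→d3:-→d4:-→d5:-→d6:H5→d7:H5→d8:-→d9:-→d10:-→d11:-→d12:-→d13:H6→d14:-→d15:-→d16:-→d17:-  best=H6

== LOOKUPS ==
["H6","H6","H6","H4","H4","H4","H3","H4","H4","H0","H0","H6","H6"]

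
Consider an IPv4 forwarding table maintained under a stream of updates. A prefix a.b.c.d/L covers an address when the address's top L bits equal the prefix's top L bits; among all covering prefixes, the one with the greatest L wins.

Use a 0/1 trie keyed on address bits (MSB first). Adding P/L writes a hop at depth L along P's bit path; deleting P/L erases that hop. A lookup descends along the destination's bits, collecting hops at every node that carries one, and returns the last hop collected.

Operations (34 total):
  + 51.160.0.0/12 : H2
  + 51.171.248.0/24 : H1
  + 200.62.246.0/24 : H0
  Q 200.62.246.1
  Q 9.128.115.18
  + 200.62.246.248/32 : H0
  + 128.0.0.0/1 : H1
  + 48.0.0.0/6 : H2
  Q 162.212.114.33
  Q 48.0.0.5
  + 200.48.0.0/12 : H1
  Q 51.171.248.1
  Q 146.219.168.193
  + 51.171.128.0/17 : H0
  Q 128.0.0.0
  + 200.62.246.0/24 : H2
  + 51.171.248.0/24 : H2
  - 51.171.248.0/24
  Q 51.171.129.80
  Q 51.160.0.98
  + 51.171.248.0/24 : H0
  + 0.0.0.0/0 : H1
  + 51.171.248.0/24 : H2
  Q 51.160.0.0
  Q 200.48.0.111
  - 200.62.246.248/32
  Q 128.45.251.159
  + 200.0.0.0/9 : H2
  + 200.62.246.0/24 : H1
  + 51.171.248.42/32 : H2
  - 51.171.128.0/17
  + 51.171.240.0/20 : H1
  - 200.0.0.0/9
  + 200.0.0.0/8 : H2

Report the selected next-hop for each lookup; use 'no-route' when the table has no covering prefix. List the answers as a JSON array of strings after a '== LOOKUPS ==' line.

Trace:
  add 51.160.0.0/12 -> H2 at depth 12
  add 51.171.248.0/24 -> H1 at depth 24
  add 200.62.246.0/24 -> H0 at depth 24
  Q 200.62.246.1: descend 110010000011111011110110 ; hops seen [H0] ; pick H0
  Q 9.128.115.18: descend 00 ; hops seen [∅] ; pick no-route
  add 200.62.246.248/32 -> H0 at depth 32
  add 128.0.0.0/1 -> H1 at depth 1
  add 48.0.0.0/6 -> H2 at depth 6
  Q 162.212.114.33: descend 1 ; hops seen [H1] ; pick H1
  Q 48.0.0.5: descend 001100 ; hops seen [H2] ; pick H2
  add 200.48.0.0/12 -> H1 at depth 12
  Q 51.171.248.1: descend 001100111010101111111000 ; hops seen [H2,H2,H1] ; pick H1
  Q 146.219.168.193: descend 1 ; hops seen [H1] ; pick H1
  add 51.171.128.0/17 -> H0 at depth 17
  Q 128.0.0.0: descend 1 ; hops seen [H1] ; pick H1
  add 200.62.246.0/24 -> H2 at depth 24
  add 51.171.248.0/24 -> H2 at depth 24
  del 51.171.248.0/24 (clear depth 24)
  Q 51.171.129.80: descend 00110011101010111 ; hops seen [H2,H2,H0] ; pick H0
  Q 51.160.0.98: descend 001100111010 ; hops seen [H2,H2] ; pick H2
  add 51.171.248.0/24 -> H0 at depth 24
  add 0.0.0.0/0 -> H1 at depth 0
  add 51.171.248.0/24 -> H2 at depth 24
  Q 51.160.0.0: descend 001100111010 ; hops seen [H1,H2,H2] ; pick H2
  Q 200.48.0.111: descend 110010000011 ; hops seen [H1,H1,H1] ; pick H1
  del 200.62.246.248/32 (clear depth 32)
  Q 128.45.251.159: descend 1 ; hops seen [H1,H1] ; pick H1
  add 200.0.0.0/9 -> H2 at depth 9
  add 200.62.246.0/24 -> H1 at depth 24
  add 51.171.248.42/32 -> H2 at depth 32
  del 51.171.128.0/17 (clear depth 17)
  add 51.171.240.0/20 -> H1 at depth 20
  del 200.0.0.0/9 (clear depth 9)
  add 200.0.0.0/8 -> H2 at depth 8

== LOOKUPS ==
["H0","no-route","H1","H2","H1","H1","H1","H0","H2","H2","H1","H1"]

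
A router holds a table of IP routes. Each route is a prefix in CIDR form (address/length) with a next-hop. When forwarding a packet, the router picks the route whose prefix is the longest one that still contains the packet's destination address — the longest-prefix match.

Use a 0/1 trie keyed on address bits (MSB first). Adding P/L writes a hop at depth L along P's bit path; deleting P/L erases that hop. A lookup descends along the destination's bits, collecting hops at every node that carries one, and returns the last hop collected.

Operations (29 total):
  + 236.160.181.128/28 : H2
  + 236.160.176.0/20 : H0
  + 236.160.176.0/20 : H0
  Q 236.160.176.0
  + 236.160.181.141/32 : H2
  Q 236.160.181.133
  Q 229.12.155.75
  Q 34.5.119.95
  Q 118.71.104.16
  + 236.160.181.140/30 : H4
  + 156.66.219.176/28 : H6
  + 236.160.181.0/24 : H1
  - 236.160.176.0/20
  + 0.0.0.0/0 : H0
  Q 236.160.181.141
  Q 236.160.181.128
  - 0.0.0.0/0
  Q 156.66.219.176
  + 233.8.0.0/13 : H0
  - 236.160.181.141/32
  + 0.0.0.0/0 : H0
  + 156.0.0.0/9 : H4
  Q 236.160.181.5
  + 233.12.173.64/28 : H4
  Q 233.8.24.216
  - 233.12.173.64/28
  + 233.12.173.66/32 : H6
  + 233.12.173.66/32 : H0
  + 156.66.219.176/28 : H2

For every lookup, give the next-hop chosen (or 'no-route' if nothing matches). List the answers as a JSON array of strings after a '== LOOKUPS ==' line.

Trace:
  + 236.160.181.128/28 (H2) depth=28
  + 236.160.176.0/20 (H0) depth=20
  + 236.160.176.0/20 (H0) depth=20
  Q 236.160.176.0: descend 111011001010000010110 ; hops seen [H0] ; pick H0
  + 236.160.181.141/32 (H2) depth=32
  Q 236.160.181.133: descend 1110110010100000101101011000 ; hops seen [H0,H2] ; pick H2
  Q 229.12.155.75: descend 1110 ; hops seen [∅] ; pick no-route
  Q 34.5.119.95: descend ε ; hops seen [∅] ; pick no-route
  Q 118.71.104.16: descend ε ; hops seen [∅] ; pick no-route
  + 236.160.181.140/30 (H4) depth=30
  + 156.66.219.176/28 (H6) depth=28
  + 236.160.181.0/24 (H1) depth=24
  del 236.160.176.0/20 (clear depth 20)
  + 0.0.0.0/0 (H0) depth=0
  Q 236.160.181.141: descend 11101100101000001011010110001101 ; hops seen [H0,H1,H2,H4,H2] ; pick H2
  Q 236.160.181.128: descend 1110110010100000101101011000 ; hops seen [H0,H1,H2] ; pick H2
  del 0.0.0.0/0 (clear depth 0)
  Q 156.66.219.176: descend 1001110001000010110110111011 ; hops seen [H6] ; pick H6
  + 233.8.0.0/13 (H0) depth=13
  del 236.160.181.141/32 (clear depth 32)
  + 0.0.0.0/0 (H0) depth=0
  + 156.0.0.0/9 (H4) depth=9
  Q 236.160.181.5: descend 111011001010000010110101 ; hops seen [H0,H1] ; pick H1
  + 233.12.173.64/28 (H4) depth=28
  Q 233.8.24.216: descend 1110100100001 ; hops seen [H0,H0] ; pick H0
  del 233.12.173.64/28 (clear depth 28)
  + 233.12.173.66/32 (H6) depth=32
  + 233.12.173.66/32 (H0) depth=32
  + 156.66.219.176/28 (H2) depth=28

== LOOKUPS ==
["H0","H2","no-route","no-route","no-route","H2","H2","H6","H1","H0"]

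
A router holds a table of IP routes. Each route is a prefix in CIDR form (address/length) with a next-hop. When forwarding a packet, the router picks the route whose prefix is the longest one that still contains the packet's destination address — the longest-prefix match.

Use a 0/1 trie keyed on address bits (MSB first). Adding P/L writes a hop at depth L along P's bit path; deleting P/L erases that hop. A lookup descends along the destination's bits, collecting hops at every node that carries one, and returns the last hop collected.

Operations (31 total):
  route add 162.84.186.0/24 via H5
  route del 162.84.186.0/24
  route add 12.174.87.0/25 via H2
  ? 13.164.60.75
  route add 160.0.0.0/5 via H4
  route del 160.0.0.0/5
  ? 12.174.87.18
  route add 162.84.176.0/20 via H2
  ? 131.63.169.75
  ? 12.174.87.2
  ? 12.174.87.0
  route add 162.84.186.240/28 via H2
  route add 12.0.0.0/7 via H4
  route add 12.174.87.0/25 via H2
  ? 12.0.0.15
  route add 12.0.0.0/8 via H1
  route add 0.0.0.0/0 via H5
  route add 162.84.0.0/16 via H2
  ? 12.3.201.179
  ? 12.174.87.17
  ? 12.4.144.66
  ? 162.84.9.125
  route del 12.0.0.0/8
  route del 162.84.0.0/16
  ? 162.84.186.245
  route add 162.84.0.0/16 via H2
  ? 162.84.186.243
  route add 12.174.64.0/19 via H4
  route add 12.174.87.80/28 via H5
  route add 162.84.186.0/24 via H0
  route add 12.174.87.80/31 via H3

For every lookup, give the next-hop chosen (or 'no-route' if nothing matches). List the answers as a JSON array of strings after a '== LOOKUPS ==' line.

Process each operation:
  add 162.84.186.0/24 -> H5 at depth 24
  - 162.84.186.0/24 clear@24
  add 12.174.87.0/25 -> H2 at depth 25
  lookup 13.164.60.75: bits 0000110 walk d0:-→d1:-→d2:-→d3:-→d4:-→d5:-→d6:-→d7:- -> no-route
  add 160.0.0.0/5 -> H4 at depth 5
  - 160.0.0.0/5 clear@5
  lookup 12.174.87.18: bits 0000110010101110010101110 walk d0:-→d1:-→d2:-→d3:-→d4:-→d5:-→d6:-→d7:-→d8:-→d9:-→d10:-→d11:-→d12:-→d13:-→d14:-→d15:-→d16:-→d17:-→d18:-→d19:-→d20:-→d21:-→d22:-→d23:-→d24:-→d25:H2 -> H2
  add 162.84.176.0/20 -> H2 at depth 20
  lookup 131.63.169.75: bits 10 walk d0:-→d1:-→d2:- -> no-route
  lookup 12.174.87.2: bits 0000110010101110010101110 walk d0:-→d1:-→d2:-→d3:-→d4:-→d5:-→d6:-→d7:-→d8:-→d9:-→d10:-→d11:-→d12:-→d13:-→d14:-→d15:-→d16:-→d17:-→d18:-→d19:-→d20:-→d21:-→d22:-→d23:-→d24:-→d25:H2 -> H2
  lookup 12.174.87.0: bits 0000110010101110010101110 walk d0:-→d1:-→d2:-→d3:-→d4:-→d5:-→d6:-→d7:-→d8:-→d9:-→d10:-→d11:-→d12:-→d13:-→d14:-→d15:-→d16:-→d17:-→d18:-→d19:-→d20:-→d21:-→d22:-→d23:-→d24:-→d25:H2 -> H2
  add 162.84.186.240/28 -> H2 at depth 28
  add 12.0.0.0/7 -> H4 at depth 7
  add 12.174.87.0/25 -> H2 at depth 25
  lookup 12.0.0.15: bits 00001100 walk d0:-→d1:-→d2:-→d3:-→d4:-→d5:-→d6:-→d7:H4→d8:- -> H4
  add 12.0.0.0/8 -> H1 at depth 8
  add 0.0.0.0/0 -> H5 at depth 0
  add 162.84.0.0/16 -> H2 at depth 16
  lookup 12.3.201.179: bits 00001100 walk d0:H5→d1:-→d2:-→d3:-→d4:-→d5:-→d6:-→d7:H4→d8:H1 -> H1
  lookup 12.174.87.17: bits 0000110010101110010101110 walk d0:H5→d1:-→d2:-→d3:-→d4:-→d5:-→d6:-→d7:H4→d8:H1→d9:-→d10:-→d11:-→d12:-→d13:-→d14:-→d15:-→d16:-→d17:-→d18:-→d19:-→d20:-→d21:-→d22:-→d23:-→d24:-→d25:H2 -> H2
  lookup 12.4.144.66: bits 00001100 walk d0:H5→d1:-→d2:-→d3:-→d4:-→d5:-→d6:-→d7:H4→d8:H1 -> H1
  lookup 162.84.9.125: bits 1010001001010100 walk d0:H5→d1:-→d2:-→d3:-→d4:-→d5:-→d6:-→d7:-→d8:-→d9:-→d10:-→d11:-→d12:-→d13:-→d14:-→d15:-→d16:H2 -> H2
  - 12.0.0.0/8 clear@8
  - 162.84.0.0/16 clear@16
  lookup 162.84.186.245: bits 1010001001010100101110101111 walk d0:H5→d1:-→d2:-→d3:-→d4:-→d5:-→d6:-→d7:-→d8:-→d9:-→d10:-→d11:-→d12:-→d13:-→d14:-→d15:-→d16:-→d17:-→d18:-→d19:-→d20:H2→d21:-→d22:-→d23:-→d24:-→d25:-→d26:-→d27:-→d28:H2 -> H2
  add 162.84.0.0/16 -> H2 at depth 16
  lookup 162.84.186.243: bits 1010001001010100101110101111 walk d0:H5→d1:-→d2:-→d3:-→d4:-→d5:-→d6:-→d7:-→d8:-→d9:-→d10:-→d11:-→d12:-→d13:-→d14:-→d15:-→d16:H2→d17:-→d18:-→d19:-→d20:H2→d21:-→d22:-→d23:-→d24:-→d25:-→d26:-→d27:-→d28:H2 -> H2
  add 12.174.64.0/19 -> H4 at depth 19
  add 12.174.87.80/28 -> H5 at depth 28
  add 162.84.186.0/24 -> H0 at depth 24
  add 12.174.87.80/31 -> H3 at depth 31

== LOOKUPS ==
["no-route","H2","no-route","H2","H2","H4","H1","H2","H1","H2","H2","H2"]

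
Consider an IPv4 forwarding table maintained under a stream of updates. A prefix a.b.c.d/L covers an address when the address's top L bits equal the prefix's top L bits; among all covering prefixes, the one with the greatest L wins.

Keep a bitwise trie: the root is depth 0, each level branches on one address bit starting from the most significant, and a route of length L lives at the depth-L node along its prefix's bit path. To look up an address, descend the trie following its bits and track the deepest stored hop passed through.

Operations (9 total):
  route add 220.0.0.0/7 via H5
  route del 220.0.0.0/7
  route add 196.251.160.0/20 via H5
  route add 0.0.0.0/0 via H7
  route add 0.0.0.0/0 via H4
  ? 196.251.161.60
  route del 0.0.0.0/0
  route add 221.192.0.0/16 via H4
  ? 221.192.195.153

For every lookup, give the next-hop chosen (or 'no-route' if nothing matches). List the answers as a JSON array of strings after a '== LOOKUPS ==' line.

Trace:
  add 220.0.0.0/7 -> H5 at depth 7
  del 220.0.0.0/7 (clear depth 7)
  add 196.251.160.0/20 -> H5 at depth 20
  add 0.0.0.0/0 -> H7 at depth 0
  add 0.0.0.0/0 -> H4 at depth 0
  ? 196.251.161.60  path d0:H4→d1:-→d2:-→d3:-→d4:-→d5:-→d6:-→d7:-→d8:-→d9:-→d10:-→d11:-→d12:-→d13:-→d14:-→d15:-→d16:-→d17:-→d18:-→d19:-→d20:H5  best=H5
  del 0.0.0.0/0 (clear depth 0)
  add 221.192.0.0/16 -> H4 at depth 16
  ? 221.192.195.153  path d0:-→d1:-→d2:-→d3:-→d4:-→d5:-→d6:-→d7:-→d8:-→d9:-→d10:-→d11:-→d12:-→d13:-→d14:-→d15:-→d16:H4  best=H4

== LOOKUPS ==
["H5","H4"]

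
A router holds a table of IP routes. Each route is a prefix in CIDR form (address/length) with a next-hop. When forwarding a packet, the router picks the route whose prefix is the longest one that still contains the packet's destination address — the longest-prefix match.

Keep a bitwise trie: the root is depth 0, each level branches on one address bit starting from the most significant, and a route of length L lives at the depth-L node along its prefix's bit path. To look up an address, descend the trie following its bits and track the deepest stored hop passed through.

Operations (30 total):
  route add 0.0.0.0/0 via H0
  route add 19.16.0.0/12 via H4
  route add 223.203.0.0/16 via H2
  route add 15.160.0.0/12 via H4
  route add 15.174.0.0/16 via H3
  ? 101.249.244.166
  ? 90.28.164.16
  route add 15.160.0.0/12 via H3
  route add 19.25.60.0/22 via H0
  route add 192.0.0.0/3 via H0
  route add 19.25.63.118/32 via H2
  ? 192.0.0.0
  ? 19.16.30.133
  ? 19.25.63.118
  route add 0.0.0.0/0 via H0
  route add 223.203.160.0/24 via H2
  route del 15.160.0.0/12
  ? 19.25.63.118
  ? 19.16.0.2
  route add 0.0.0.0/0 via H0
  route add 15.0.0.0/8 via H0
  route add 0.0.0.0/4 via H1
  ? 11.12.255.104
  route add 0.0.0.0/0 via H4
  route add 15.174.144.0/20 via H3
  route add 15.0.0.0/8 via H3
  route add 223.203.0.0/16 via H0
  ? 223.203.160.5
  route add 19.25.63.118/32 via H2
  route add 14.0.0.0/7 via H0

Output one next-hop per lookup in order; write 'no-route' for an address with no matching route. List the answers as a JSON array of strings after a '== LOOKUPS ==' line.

Trace:
  + 0.0.0.0/0 (H0) depth=0
  + 19.16.0.0/12 (H4) depth=12
  + 223.203.0.0/16 (H2) depth=16
  + 15.160.0.0/12 (H4) depth=12
  + 15.174.0.0/16 (H3) depth=16
  ? 101.249.244.166  path d0:H0→d1:-  best=H0
  ? 90.28.164.16  path d0:H0→d1:-  best=H0
  + 15.160.0.0/12 (H3) depth=12
  + 19.25.60.0/22 (H0) depth=22
  + 192.0.0.0/3 (H0) depth=3
  + 19.25.63.118/32 (H2) depth=32
  ? 192.0.0.0  path d0:H0→d1:-→d2:-→d3:H0  best=H0
  ? 19.16.30.133  path d0:H0→d1:-→d2:-→d3:-→d4:-→d5:-→d6:-→d7:-→d8:-→d9:-→d10:-→d11:-→d12:H4  best=H4
  ? 19.25.63.118  path d0:H0→d1:-→d2:-→d3:-→d4:-→d5:-→d6:-→d7:-→d8:-→d9:-→d10:-→d11:-→d12:H4→d13:-→d14:-→d15:-→d16:-→d17:-→d18:-→d19:-→d20:-→d21:-→d22:H0→d23:-→d24:-→d25:-→d26:-→d27:-→d28:-→d29:-→d30:-→d31:-→d32:H2  best=H2
  + 0.0.0.0/0 (H0) depth=0
  + 223.203.160.0/24 (H2) depth=24
  del 15.160.0.0/12 (clear depth 12)
  ? 19.25.63.118  path d0:H0→d1:-→d2:-→d3:-→d4:-→d5:-→d6:-→d7:-→d8:-→d9:-→d10:-→d11:-→d12:H4→d13:-→d14:-→d15:-→d16:-→d17:-→d18:-→d19:-→d20:-→d21:-→d22:H0→d23:-→d24:-→d25:-→d26:-→d27:-→d28:-→d29:-→d30:-→d31:-→d32:H2  best=H2
  ? 19.16.0.2  path d0:H0→d1:-→d2:-→d3:-→d4:-→d5:-→d6:-→d7:-→d8:-→d9:-→d10:-→d11:-→d12:H4  best=H4
  + 0.0.0.0/0 (H0) depth=0
  + 15.0.0.0/8 (H0) depth=8
  + 0.0.0.0/4 (H1) depth=4
  ? 11.12.255.104  path d0:H0→d1:-→d2:-→d3:-→d4:H1→d5:-  best=H1
  + 0.0.0.0/0 (H4) depth=0
  + 15.174.144.0/20 (H3) depth=20
  + 15.0.0.0/8 (H3) depth=8
  + 223.203.0.0/16 (H0) depth=16
  ? 223.203.160.5  path d0:H4→d1:-→d2:-→d3:H0→d4:-→d5:-→d6:-→d7:-→d8:-→d9:-→d10:-→d11:-→d12:-→d13:-→d14:-→d15:-→d16:H0→d17:-→d18:-→d19:-→d20:-→d21:-→d22:-→d23:-→d24:H2  best=H2
  + 19.25.63.118/32 (H2) depth=32
  + 14.0.0.0/7 (H0) depth=7

== LOOKUPS ==
["H0","H0","H0","H4","H2","H2","H4","H1","H2"]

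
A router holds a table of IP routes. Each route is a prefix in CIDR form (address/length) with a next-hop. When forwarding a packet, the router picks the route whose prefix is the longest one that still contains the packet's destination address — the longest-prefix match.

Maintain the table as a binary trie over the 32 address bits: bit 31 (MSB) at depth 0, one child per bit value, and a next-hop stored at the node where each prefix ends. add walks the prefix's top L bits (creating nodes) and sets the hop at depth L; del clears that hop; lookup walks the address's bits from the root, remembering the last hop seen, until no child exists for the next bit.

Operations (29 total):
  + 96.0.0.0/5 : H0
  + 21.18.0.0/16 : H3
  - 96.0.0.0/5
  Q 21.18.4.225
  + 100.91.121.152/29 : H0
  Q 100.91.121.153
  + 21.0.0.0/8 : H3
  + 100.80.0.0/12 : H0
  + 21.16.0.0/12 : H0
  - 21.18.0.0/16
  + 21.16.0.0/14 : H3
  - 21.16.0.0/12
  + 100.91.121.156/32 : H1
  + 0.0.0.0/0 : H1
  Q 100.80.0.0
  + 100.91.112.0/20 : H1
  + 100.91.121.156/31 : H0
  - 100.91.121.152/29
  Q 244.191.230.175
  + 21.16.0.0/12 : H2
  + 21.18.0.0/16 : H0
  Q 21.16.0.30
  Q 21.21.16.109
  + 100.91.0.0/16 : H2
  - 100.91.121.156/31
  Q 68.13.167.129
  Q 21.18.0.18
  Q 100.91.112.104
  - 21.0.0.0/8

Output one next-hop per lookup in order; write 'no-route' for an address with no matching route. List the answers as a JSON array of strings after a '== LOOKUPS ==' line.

Apply in order:
  add 96.0.0.0/5 -> H0 at depth 5
  add 21.18.0.0/16 -> H3 at depth 16
  del 96.0.0.0/5 (clear depth 5)
  lookup 21.18.4.225: bits 0001010100010010 walk d0:-→d1:-→d2:-→d3:-→d4:-→d5:-→d6:-→d7:-→d8:-→d9:-→d10:-→d11:-→d12:-→d13:-→d14:-→d15:-→d16:H3 -> H3
  add 100.91.121.152/29 -> H0 at depth 29
  lookup 100.91.121.153: bits 01100100010110110111100110011 walk d0:-→d1:-→d2:-→d3:-→d4:-→d5:-→d6:-→d7:-→d8:-→d9:-→d10:-→d11:-→d12:-→d13:-→d14:-→d15:-→d16:-→d17:-→d18:-→d19:-→d20:-→d21:-→d22:-→d23:-→d24:-→d25:-→d26:-→d27:-→d28:-→d29:H0 -> H0
  add 21.0.0.0/8 -> H3 at depth 8
  add 100.80.0.0/12 -> H0 at depth 12
  add 21.16.0.0/12 -> H0 at depth 12
  del 21.18.0.0/16 (clear depth 16)
  add 21.16.0.0/14 -> H3 at depth 14
  del 21.16.0.0/12 (clear depth 12)
  add 100.91.121.156/32 -> H1 at depth 32
  add 0.0.0.0/0 -> H1 at depth 0
  lookup 100.80.0.0: bits 011001000101 walk d0:H1→d1:-→d2:-→d3:-→d4:-→d5:-→d6:-→d7:-→d8:-→d9:-→d10:-→d11:-→d12:H0 -> H0
  add 100.91.112.0/20 -> H1 at depth 20
  add 100.91.121.156/31 -> H0 at depth 31
  del 100.91.121.152/29 (clear depth 29)
  lookup 244.191.230.175: bits ε walk d0:H1 -> H1
  add 21.16.0.0/12 -> H2 at depth 12
  add 21.18.0.0/16 -> H0 at depth 16
  lookup 21.16.0.30: bits 00010101000100 walk d0:H1→d1:-→d2:-→d3:-→d4:-→d5:-→d6:-→d7:-→d8:H3→d9:-→d10:-→d11:-→d12:H2→d13:-→d14:H3 -> H3
  lookup 21.21.16.109: bits 0001010100010 walk d0:H1→d1:-→d2:-→d3:-→d4:-→d5:-→d6:-→d7:-→d8:H3→d9:-→d10:-→d11:-→d12:H2→d13:- -> H2
  add 100.91.0.0/16 -> H2 at depth 16
  del 100.91.121.156/31 (clear depth 31)
  lookup 68.13.167.129: bits 01 walk d0:H1→d1:-→d2:- -> H1
  lookup 21.18.0.18: bits 0001010100010010 walk d0:H1→d1:-→d2:-→d3:-→d4:-→d5:-→d6:-→d7:-→d8:H3→d9:-→d10:-→d11:-→d12:H2→d13:-→d14:H3→d15:-→d16:H0 -> H0
  lookup 100.91.112.104: bits 01100100010110110111 walk d0:H1→d1:-→d2:-→d3:-→d4:-→d5:-→d6:-→d7:-→d8:-→d9:-→d10:-→d11:-→d12:H0→d13:-→d14:-→d15:-→d16:H2→d17:-→d18:-→d19:-→d20:H1 -> H1
  del 21.0.0.0/8 (clear depth 8)

== LOOKUPS ==
["H3","H0","H0","H1","H3","H2","H1","H0","H1"]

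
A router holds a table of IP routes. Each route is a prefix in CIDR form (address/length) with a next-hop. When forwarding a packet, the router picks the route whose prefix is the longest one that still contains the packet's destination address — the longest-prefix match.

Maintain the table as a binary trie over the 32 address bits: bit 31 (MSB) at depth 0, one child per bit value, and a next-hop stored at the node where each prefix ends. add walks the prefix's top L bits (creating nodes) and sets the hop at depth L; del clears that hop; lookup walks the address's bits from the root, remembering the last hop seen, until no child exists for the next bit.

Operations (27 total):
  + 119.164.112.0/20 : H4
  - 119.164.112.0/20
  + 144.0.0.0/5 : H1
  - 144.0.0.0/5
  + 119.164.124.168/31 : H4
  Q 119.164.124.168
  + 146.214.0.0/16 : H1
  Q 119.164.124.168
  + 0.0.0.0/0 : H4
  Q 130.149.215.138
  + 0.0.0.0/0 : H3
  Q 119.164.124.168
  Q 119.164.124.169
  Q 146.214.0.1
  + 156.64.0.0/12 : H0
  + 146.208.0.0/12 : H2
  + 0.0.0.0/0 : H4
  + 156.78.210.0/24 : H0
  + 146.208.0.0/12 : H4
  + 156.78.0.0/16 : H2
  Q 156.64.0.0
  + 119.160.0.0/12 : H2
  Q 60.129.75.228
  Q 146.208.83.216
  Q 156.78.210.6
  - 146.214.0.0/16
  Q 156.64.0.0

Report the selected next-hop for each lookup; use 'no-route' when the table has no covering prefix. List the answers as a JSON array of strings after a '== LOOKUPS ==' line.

Apply in order:
  + 119.164.112.0/20 (H4) depth=20
  del 119.164.112.0/20 (clear depth 20)
  + 144.0.0.0/5 (H1) depth=5
  del 144.0.0.0/5 (clear depth 5)
  + 119.164.124.168/31 (H4) depth=31
  Q 119.164.124.168: descend 0111011110100100011111001010100 ; hops seen [H4] ; pick H4
  + 146.214.0.0/16 (H1) depth=16
  Q 119.164.124.168: descend 0111011110100100011111001010100 ; hops seen [H4] ; pick H4
  + 0.0.0.0/0 (H4) depth=0
  Q 130.149.215.138: descend 100 ; hops seen [H4] ; pick H4
  + 0.0.0.0/0 (H3) depth=0
  Q 119.164.124.168: descend 0111011110100100011111001010100 ; hops seen [H3,H4] ; pick H4
  Q 119.164.124.169: descend 0111011110100100011111001010100 ; hops seen [H3,H4] ; pick H4
  Q 146.214.0.1: descend 1001001011010110 ; hops seen [H3,H1] ; pick H1
  + 156.64.0.0/12 (H0) depth=12
  + 146.208.0.0/12 (H2) depth=12
  + 0.0.0.0/0 (H4) depth=0
  + 156.78.210.0/24 (H0) depth=24
  + 146.208.0.0/12 (H4) depth=12
  + 156.78.0.0/16 (H2) depth=16
  Q 156.64.0.0: descend 100111000100 ; hops seen [H4,H0] ; pick H0
  + 119.160.0.0/12 (H2) depth=12
  Q 60.129.75.228: descend 0 ; hops seen [H4] ; pick H4
  Q 146.208.83.216: descend 1001001011010 ; hops seen [H4,H4] ; pick H4
  Q 156.78.210.6: descend 100111000100111011010010 ; hops seen [H4,H0,H2,H0] ; pick H0
  del 146.214.0.0/16 (clear depth 16)
  Q 156.64.0.0: descend 100111000100 ; hops seen [H4,H0] ; pick H0

== LOOKUPS ==
["H4","H4","H4","H4","H4","H1","H0","H4","H4","H0","H0"]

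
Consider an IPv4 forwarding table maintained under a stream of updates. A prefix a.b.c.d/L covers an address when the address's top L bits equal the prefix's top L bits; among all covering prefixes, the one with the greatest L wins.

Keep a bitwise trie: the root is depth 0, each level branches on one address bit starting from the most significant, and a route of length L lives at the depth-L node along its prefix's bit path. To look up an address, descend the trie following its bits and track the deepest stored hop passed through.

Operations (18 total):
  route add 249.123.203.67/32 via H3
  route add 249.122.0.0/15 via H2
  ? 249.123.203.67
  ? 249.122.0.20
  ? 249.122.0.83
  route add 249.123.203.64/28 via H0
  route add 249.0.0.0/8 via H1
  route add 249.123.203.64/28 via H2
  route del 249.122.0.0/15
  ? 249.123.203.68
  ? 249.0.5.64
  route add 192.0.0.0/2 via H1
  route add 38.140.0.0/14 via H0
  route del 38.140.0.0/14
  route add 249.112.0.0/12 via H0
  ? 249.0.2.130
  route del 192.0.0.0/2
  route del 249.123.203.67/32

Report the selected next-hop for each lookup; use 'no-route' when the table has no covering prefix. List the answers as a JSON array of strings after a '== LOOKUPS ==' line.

Trace:
  + 249.123.203.67/32 (H3) depth=32
  + 249.122.0.0/15 (H2) depth=15
  ? 249.123.203.67  path d0:-→d1:-→d2:-→d3:-→d4:-→d5:-→d6:-→d7:-→d8:-→d9:-→d10:-→d11:-→d12:-→d13:-→d14:-→d15:H2→d16:-→d17:-→d18:-→d19:-→d20:-→d21:-→d22:-→d23:-→d24:-→d25:-→d26:-→d27:-→d28:-→d29:-→d30:-→d31:-→d32:H3  best=H3
  ? 249.122.0.20  path d0:-→d1:-→d2:-→d3:-→d4:-→d5:-→d6:-→d7:-→d8:-→d9:-→d10:-→d11:-→d12:-→d13:-→d14:-→d15:H2  best=H2
  ? 249.122.0.83  path d0:-→d1:-→d2:-→d3:-→d4:-→d5:-→d6:-→d7:-→d8:-→d9:-→d10:-→d11:-→d12:-→d13:-→d14:-→d15:H2  best=H2
  + 249.123.203.64/28 (H0) depth=28
  + 249.0.0.0/8 (H1) depth=8
  + 249.123.203.64/28 (H2) depth=28
  del 249.122.0.0/15 (clear depth 15)
  ? 249.123.203.68  path d0:-→d1:-→d2:-→d3:-→d4:-→d5:-→d6:-→d7:-→d8:H1→d9:-→d10:-→d11:-→d12:-→d13:-→d14:-→d15:-→d16:-→d17:-→d18:-→d19:-→d20:-→d21:-→d22:-→d23:-→d24:-→d25:-→d26:-→d27:-→d28:H2→d29:-  best=H2
  ? 249.0.5.64  path d0:-→d1:-→d2:-→d3:-→d4:-→d5:-→d6:-→d7:-→d8:H1→d9:-  best=H1
  + 192.0.0.0/2 (H1) depth=2
  + 38.140.0.0/14 (H0) depth=14
  del 38.140.0.0/14 (clear depth 14)
  + 249.112.0.0/12 (H0) depth=12
  ? 249.0.2.130  path d0:-→d1:-→d2:H1→d3:-→d4:-→d5:-→d6:-→d7:-→d8:H1→d9:-  best=H1
  del 192.0.0.0/2 (clear depth 2)
  del 249.123.203.67/32 (clear depth 32)

== LOOKUPS ==
["H3","H2","H2","H2","H1","H1"]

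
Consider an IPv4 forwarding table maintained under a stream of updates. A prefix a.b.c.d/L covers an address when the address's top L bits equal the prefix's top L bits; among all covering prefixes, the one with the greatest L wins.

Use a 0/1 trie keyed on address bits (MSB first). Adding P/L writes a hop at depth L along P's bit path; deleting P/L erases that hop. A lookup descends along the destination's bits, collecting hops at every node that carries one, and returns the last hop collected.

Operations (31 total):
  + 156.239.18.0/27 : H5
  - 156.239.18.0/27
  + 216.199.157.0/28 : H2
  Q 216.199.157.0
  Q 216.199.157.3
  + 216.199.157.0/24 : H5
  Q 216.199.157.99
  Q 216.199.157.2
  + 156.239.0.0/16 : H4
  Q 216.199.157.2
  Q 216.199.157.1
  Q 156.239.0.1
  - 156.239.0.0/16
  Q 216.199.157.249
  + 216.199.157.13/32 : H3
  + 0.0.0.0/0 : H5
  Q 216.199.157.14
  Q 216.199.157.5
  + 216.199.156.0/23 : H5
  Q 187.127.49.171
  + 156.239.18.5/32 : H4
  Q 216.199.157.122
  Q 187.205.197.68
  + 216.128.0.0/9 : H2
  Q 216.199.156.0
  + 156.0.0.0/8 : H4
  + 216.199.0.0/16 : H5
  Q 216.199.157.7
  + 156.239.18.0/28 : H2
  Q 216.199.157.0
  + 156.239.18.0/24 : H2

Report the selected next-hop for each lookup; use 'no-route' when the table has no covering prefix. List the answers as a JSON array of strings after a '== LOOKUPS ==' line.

Apply in order:
  add 156.239.18.0/27 -> H5 at depth 27
  del 156.239.18.0/27 (clear depth 27)
  add 216.199.157.0/28 -> H2 at depth 28
  lookup 216.199.157.0: bits 1101100011000111100111010000 walk d0:-→d1:-→d2:-→d3:-→d4:-→d5:-→d6:-→d7:-→d8:-→d9:-→d10:-→d11:-→d12:-→d13:-→d14:-→d15:-→d16:-→d17:-→d18:-→d19:-→d20:-→d21:-→d22:-→d23:-→d24:-→d25:-→d26:-→d27:-→d28:H2 -> H2
  lookup 216.199.157.3: bits 1101100011000111100111010000 walk d0:-→d1:-→d2:-→d3:-→d4:-→d5:-→d6:-→d7:-→d8:-→d9:-→d10:-→d11:-→d12:-→d13:-→d14:-→d15:-→d16:-→d17:-→d18:-→d19:-→d20:-→d21:-→d22:-→d23:-→d24:-→d25:-→d26:-→d27:-→d28:H2 -> H2
  add 216.199.157.0/24 -> H5 at depth 24
  lookup 216.199.157.99: bits 1101100011000111100111010 walk d0:-→d1:-→d2:-→d3:-→d4:-→d5:-→d6:-→d7:-→d8:-→d9:-→d10:-→d11:-→d12:-→d13:-→d14:-→d15:-→d16:-→d17:-→d18:-→d19:-→d20:-→d21:-→d22:-→d23:-→d24:H5→d25:- -> H5
  lookup 216.199.157.2: bits 1101100011000111100111010000 walk d0:-→d1:-→d2:-→d3:-→d4:-→d5:-→d6:-→d7:-→d8:-→d9:-→d10:-→d11:-→d12:-→d13:-→d14:-→d15:-→d16:-→d17:-→d18:-→d19:-→d20:-→d21:-→d22:-→d23:-→d24:H5→d25:-→d26:-→d27:-→d28:H2 -> H2
  add 156.239.0.0/16 -> H4 at depth 16
  lookup 216.199.157.2: bits 1101100011000111100111010000 walk d0:-→d1:-→d2:-→d3:-→d4:-→d5:-→d6:-→d7:-→d8:-→d9:-→d10:-→d11:-→d12:-→d13:-→d14:-→d15:-→d16:-→d17:-→d18:-→d19:-→d20:-→d21:-→d22:-→d23:-→d24:H5→d25:-→d26:-→d27:-→d28:H2 -> H2
  lookup 216.199.157.1: bits 1101100011000111100111010000 walk d0:-→d1:-→d2:-→d3:-→d4:-→d5:-→d6:-→d7:-→d8:-→d9:-→d10:-→d11:-→d12:-→d13:-→d14:-→d15:-→d16:-→d17:-→d18:-→d19:-→d20:-→d21:-→d22:-→d23:-→d24:H5→d25:-→d26:-→d27:-→d28:H2 -> H2
  lookup 156.239.0.1: bits 1001110011101111000 walk d0:-→d1:-→d2:-→d3:-→d4:-→d5:-→d6:-→d7:-→d8:-→d9:-→d10:-→d11:-→d12:-→d13:-→d14:-→d15:-→d16:H4→d17:-→d18:-→d19:- -> H4
  del 156.239.0.0/16 (clear depth 16)
  lookup 216.199.157.249: bits 110110001100011110011101 walk d0:-→d1:-→d2:-→d3:-→d4:-→d5:-→d6:-→d7:-→d8:-→d9:-→d10:-→d11:-→d12:-→d13:-→d14:-→d15:-→d16:-→d17:-→d18:-→d19:-→d20:-→d21:-→d22:-→d23:-→d24:H5 -> H5
  add 216.199.157.13/32 -> H3 at depth 32
  add 0.0.0.0/0 -> H5 at depth 0
  lookup 216.199.157.14: bits 110110001100011110011101000011 walk d0:H5→d1:-→d2:-→d3:-→d4:-→d5:-→d6:-→d7:-→d8:-→d9:-→d10:-→d11:-→d12:-→d13:-→d14:-→d15:-→d16:-→d17:-→d18:-→d19:-→d20:-→d21:-→d22:-→d23:-→d24:H5→d25:-→d26:-→d27:-→d28:H2→d29:-→d30:- -> H2
  lookup 216.199.157.5: bits 1101100011000111100111010000 walk d0:H5→d1:-→d2:-→d3:-→d4:-→d5:-→d6:-→d7:-→d8:-→d9:-→d10:-→d11:-→d12:-→d13:-→d14:-→d15:-→d16:-→d17:-→d18:-→d19:-→d20:-→d21:-→d22:-→d23:-→d24:H5→d25:-→d26:-→d27:-→d28:H2 -> H2
  add 216.199.156.0/23 -> H5 at depth 23
  lookup 187.127.49.171: bits 10 walk d0:H5→d1:-→d2:- -> H5
  add 156.239.18.5/32 -> H4 at depth 32
  lookup 216.199.157.122: bits 1101100011000111100111010 walk d0:H5→d1:-→d2:-→d3:-→d4:-→d5:-→d6:-→d7:-→d8:-→d9:-→d10:-→d11:-→d12:-→d13:-→d14:-→d15:-→d16:-→d17:-→d18:-→d19:-→d20:-→d21:-→d22:-→d23:H5→d24:H5→d25:- -> H5
  lookup 187.205.197.68: bits 10 walk d0:H5→d1:-→d2:- -> H5
  add 216.128.0.0/9 -> H2 at depth 9
  lookup 216.199.156.0: bits 11011000110001111001110 walk d0:H5→d1:-→d2:-→d3:-→d4:-→d5:-→d6:-→d7:-→d8:-→d9:H2→d10:-→d11:-→d12:-→d13:-→d14:-→d15:-→d16:-→d17:-→d18:-→d19:-→d20:-→d21:-→d22:-→d23:H5 -> H5
  add 156.0.0.0/8 -> H4 at depth 8
  add 216.199.0.0/16 -> H5 at depth 16
  lookup 216.199.157.7: bits 1101100011000111100111010000 walk d0:H5→d1:-→d2:-→d3:-→d4:-→d5:-→d6:-→d7:-→d8:-→d9:H2→d10:-→d11:-→d12:-→d13:-→d14:-→d15:-→d16:H5→d17:-→d18:-→d19:-→d20:-→d21:-→d22:-→d23:H5→d24:H5→d25:-→d26:-→d27:-→d28:H2 -> H2
  add 156.239.18.0/28 -> H2 at depth 28
  lookup 216.199.157.0: bits 1101100011000111100111010000 walk d0:H5→d1:-→d2:-→d3:-→d4:-→d5:-→d6:-→d7:-→d8:-→d9:H2→d10:-→d11:-→d12:-→d13:-→d14:-→d15:-→d16:H5→d17:-→d18:-→d19:-→d20:-→d21:-→d22:-→d23:H5→d24:H5→d25:-→d26:-→d27:-→d28:H2 -> H2
  add 156.239.18.0/24 -> H2 at depth 24

== LOOKUPS ==
["H2","H2","H5","H2","H2","H2","H4","H5","H2","H2","H5","H5","H5","H5","H2","H2"]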